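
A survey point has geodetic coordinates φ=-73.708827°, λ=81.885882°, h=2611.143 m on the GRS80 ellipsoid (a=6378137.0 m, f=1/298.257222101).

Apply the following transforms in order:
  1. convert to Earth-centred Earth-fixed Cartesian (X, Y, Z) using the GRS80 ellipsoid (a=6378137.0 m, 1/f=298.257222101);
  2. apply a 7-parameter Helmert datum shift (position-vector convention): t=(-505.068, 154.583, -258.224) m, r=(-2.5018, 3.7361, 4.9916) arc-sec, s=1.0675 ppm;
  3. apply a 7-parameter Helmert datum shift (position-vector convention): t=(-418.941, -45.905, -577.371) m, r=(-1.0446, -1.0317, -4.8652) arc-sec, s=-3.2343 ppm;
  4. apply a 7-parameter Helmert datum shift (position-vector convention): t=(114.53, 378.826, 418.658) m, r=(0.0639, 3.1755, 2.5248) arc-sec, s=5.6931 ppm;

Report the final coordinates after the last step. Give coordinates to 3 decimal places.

X=252415.562 m, Y=1777882.653 m, Z=-6102884.000 m

start: φ=-73.708827°, λ=81.885882°, h=2611.143 m
→ ECEF (a=6378137.000, f=1/298.257222101): X=253420.9674, Y=1777488.6527, Z=-6102408.3175
→ Helmert 7p (PV): X=252762.6209, Y=1777577.2493, Z=-6102699.2054
→ Helmert 7p (PV): X=252415.3148, Y=1777488.7270, Z=-6103264.5764
→ Helmert 7p (PV): X=252415.5623, Y=1777882.6529, Z=-6102884.0003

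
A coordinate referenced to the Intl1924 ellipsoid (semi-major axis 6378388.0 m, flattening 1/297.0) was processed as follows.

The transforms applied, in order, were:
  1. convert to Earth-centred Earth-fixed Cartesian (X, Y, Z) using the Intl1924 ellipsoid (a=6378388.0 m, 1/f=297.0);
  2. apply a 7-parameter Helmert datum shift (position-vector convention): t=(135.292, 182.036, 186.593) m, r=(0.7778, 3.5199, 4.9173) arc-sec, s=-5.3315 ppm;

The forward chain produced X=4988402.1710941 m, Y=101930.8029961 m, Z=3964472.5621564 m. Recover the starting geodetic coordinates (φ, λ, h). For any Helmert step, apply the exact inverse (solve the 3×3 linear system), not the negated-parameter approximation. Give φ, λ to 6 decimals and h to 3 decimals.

start: X=4988402.1711, Y=101930.8030, Z=3964472.5622 m
→ Helmert⁻¹: X=4988228.2452, Y=101645.3406, Z=3964391.8455
→ geod (Bowring, a=6378388.000): φ=38.65842200°, λ=1.16735700°, h=2480.6860 m

φ=38.658422°, λ=1.167357°, h=2480.686 m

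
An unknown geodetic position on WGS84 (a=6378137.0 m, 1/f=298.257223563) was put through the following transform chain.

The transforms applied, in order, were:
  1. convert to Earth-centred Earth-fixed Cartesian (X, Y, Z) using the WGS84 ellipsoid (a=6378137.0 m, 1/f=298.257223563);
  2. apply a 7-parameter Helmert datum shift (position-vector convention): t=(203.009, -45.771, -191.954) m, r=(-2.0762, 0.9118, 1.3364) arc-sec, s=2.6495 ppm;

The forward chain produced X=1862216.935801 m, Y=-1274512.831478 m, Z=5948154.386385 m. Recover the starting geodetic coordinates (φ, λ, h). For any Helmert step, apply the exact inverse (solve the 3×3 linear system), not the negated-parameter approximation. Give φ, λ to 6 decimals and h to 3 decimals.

start: X=1862216.9358, Y=-1274512.8315, Z=5948154.3864 m
→ Helmert⁻¹: X=1861974.4409, Y=-1274535.6217, Z=5948325.9821
→ geod (Bowring, a=6378137.000): φ=69.35374100°, λ=-34.39193600°, h=2485.1710 m

φ=69.353741°, λ=-34.391936°, h=2485.171 m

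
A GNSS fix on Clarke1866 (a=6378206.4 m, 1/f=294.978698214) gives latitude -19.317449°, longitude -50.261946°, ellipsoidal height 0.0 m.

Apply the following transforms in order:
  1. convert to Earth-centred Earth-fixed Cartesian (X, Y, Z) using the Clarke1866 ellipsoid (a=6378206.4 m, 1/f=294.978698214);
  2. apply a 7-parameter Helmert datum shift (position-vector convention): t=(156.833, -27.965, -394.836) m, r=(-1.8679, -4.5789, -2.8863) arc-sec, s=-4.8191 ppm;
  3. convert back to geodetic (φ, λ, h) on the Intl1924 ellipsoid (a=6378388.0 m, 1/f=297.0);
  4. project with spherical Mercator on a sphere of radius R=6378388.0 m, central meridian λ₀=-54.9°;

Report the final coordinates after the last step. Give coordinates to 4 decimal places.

E=516370.7404 m, N=-2192545.7865 m

start: φ=-19.317449°, λ=-50.261946°, h=0.000 m
→ ECEF (a=6378206.400, f=1/294.978698214): X=3849317.7711, Y=-4630264.8897, Z=-2096417.3921
→ Helmert 7p (PV): X=3849437.8004, Y=-4630343.3896, Z=-2096674.7435
→ geod (Bowring, a=6378388.000): φ=-19.31840887°, λ=-50.26154525°, h=16.9234 m
→ merc (R=6378388.0, λ₀=-54.9°): E=516370.7404, N=-2192545.7865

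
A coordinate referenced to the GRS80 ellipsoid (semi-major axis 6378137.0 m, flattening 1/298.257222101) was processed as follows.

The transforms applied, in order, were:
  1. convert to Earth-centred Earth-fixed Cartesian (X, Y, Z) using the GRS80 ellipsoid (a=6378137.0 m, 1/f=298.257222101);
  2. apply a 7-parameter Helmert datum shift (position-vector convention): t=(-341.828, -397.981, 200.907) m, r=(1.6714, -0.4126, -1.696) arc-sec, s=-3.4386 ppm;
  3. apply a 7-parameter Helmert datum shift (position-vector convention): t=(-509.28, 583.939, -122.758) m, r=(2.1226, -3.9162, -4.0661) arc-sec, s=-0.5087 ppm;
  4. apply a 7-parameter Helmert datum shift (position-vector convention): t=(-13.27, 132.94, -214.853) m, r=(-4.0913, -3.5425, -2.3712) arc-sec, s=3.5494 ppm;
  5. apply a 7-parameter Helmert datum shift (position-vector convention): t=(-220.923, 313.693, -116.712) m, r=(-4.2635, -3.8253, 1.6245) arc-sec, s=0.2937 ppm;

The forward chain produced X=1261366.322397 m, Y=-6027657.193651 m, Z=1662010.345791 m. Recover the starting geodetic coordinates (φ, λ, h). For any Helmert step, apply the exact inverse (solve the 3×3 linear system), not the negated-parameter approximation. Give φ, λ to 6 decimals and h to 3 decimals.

start: X=1261366.3224, Y=-6027657.1937, Z=1662010.3458 m
→ Helmert⁻¹: X=1261570.2218, Y=-6028013.4053, Z=1661978.5738
→ Helmert⁻¹: X=1261676.8578, Y=-6028143.4119, Z=1662046.2891
→ Helmert⁻¹: X=1262337.1826, Y=-6028688.4281, Z=1662207.9647
→ Helmert⁻¹: X=1262736.2443, Y=-6028287.3253, Z=1662059.0950
→ geod (Bowring, a=6378137.000): φ=15.19878700°, λ=-78.16939100°, h=2756.4090 m

φ=15.198787°, λ=-78.169391°, h=2756.409 m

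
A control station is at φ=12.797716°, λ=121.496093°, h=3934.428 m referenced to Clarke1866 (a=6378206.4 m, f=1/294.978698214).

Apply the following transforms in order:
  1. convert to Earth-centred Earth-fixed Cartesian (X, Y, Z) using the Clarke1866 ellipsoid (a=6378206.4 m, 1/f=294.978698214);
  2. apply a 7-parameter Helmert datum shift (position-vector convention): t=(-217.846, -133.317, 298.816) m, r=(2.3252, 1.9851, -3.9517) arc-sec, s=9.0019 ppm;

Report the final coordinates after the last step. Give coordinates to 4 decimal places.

start: φ=12.797716°, λ=121.496093°, h=3934.428 m
→ ECEF (a=6378206.400, f=1/294.978698214): X=-3251998.3033, Y=5307591.2791, Z=1404375.7104
→ Helmert 7p (PV): X=-3252130.2218, Y=5307552.2125, Z=1404778.2985

X=-3252130.2218 m, Y=5307552.2125 m, Z=1404778.2985 m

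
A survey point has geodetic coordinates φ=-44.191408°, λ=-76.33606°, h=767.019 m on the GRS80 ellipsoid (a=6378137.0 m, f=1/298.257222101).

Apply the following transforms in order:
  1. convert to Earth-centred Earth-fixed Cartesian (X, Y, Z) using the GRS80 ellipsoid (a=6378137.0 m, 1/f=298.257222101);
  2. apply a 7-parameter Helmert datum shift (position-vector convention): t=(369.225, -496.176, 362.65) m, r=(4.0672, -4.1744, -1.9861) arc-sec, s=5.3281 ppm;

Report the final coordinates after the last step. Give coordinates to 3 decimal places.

start: φ=-44.191408°, λ=-76.336060°, h=767.019 m
→ ECEF (a=6378137.000, f=1/298.257222101): X=1082207.7900, Y=-4451568.7630, Z=-4423900.5745
→ Helmert 7p (PV): X=1082629.4489, Y=-4452011.8454, Z=-4423627.3716

X=1082629.449 m, Y=-4452011.845 m, Z=-4423627.372 m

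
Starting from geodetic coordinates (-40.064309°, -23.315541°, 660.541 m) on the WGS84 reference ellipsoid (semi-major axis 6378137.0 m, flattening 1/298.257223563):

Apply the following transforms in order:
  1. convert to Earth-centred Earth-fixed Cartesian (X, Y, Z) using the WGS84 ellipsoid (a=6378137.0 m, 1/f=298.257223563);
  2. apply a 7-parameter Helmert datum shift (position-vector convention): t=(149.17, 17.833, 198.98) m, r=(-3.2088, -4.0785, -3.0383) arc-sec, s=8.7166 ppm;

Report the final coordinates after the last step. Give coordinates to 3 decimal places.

start: φ=-40.064309°, λ=-23.315541°, h=660.541 m
→ ECEF (a=6378137.000, f=1/298.257223563): X=4489410.8666, Y=-1934889.5165, Z=-4083878.1413
→ Helmert 7p (PV): X=4489651.4194, Y=-1935018.2114, Z=-4083595.8876

X=4489651.419 m, Y=-1935018.211 m, Z=-4083595.888 m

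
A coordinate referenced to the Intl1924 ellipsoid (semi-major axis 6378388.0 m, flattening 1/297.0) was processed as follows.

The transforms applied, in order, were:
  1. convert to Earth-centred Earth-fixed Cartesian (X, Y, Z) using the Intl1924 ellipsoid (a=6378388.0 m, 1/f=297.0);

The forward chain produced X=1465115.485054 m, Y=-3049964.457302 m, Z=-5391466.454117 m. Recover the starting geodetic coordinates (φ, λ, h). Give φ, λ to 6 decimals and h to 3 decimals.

start: X=1465115.4851, Y=-3049964.4573, Z=-5391466.4541 m
→ geod (Bowring, a=6378388.000): φ=-58.06184500°, λ=-64.34170500°, h=2318.9960 m

φ=-58.061845°, λ=-64.341705°, h=2318.996 m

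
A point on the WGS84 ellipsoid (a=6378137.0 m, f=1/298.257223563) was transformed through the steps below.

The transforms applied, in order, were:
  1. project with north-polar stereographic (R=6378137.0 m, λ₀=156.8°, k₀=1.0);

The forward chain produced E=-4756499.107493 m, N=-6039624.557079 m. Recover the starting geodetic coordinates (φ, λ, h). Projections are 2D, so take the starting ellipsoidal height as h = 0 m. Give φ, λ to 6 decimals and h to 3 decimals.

φ=27.848332°, λ=118.577842°, h=0.000 m

start: E=-4756499.1075, N=-6039624.5571 m
→ stereo⁻¹: φ=27.84833200°, λ=118.57784200°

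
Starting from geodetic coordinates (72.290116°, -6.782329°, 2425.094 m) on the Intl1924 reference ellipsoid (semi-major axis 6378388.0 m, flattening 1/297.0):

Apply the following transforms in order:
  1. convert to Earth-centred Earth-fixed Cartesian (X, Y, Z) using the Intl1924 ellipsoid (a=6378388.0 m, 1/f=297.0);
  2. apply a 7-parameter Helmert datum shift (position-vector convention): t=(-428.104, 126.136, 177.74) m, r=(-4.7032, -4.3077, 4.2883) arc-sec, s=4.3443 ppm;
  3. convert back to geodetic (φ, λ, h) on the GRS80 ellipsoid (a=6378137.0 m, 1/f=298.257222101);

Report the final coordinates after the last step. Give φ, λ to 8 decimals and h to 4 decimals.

φ=72.29521388°, λ=-6.77534188°, h=2656.6324 m

start: φ=72.290116°, λ=-6.782329°, h=2425.094 m
→ ECEF (a=6378388.000, f=1/297.0): X=1933347.4516, Y=-229932.9925, Z=6056066.3819
→ Helmert 7p (PV): X=1932806.0496, Y=-229629.5709, Z=6056316.0510
→ geod (Bowring, a=6378137.000): φ=72.29521388°, λ=-6.77534188°, h=2656.6324 m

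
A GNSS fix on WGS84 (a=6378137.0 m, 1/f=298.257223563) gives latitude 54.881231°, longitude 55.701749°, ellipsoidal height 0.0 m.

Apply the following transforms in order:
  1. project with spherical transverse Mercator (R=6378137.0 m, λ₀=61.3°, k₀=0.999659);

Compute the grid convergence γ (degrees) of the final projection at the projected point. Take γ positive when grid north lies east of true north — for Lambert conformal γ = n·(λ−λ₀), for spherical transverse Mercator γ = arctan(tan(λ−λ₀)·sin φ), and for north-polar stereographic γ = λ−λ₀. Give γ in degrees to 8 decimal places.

-4.58397515

start: φ=54.881231°, λ=55.701749°, h=0.000 m
→ into tm (λ₀=61.3°): φ=54.88123100°, λ−λ₀=-5.59825100°
convergence γ = -4.58397515°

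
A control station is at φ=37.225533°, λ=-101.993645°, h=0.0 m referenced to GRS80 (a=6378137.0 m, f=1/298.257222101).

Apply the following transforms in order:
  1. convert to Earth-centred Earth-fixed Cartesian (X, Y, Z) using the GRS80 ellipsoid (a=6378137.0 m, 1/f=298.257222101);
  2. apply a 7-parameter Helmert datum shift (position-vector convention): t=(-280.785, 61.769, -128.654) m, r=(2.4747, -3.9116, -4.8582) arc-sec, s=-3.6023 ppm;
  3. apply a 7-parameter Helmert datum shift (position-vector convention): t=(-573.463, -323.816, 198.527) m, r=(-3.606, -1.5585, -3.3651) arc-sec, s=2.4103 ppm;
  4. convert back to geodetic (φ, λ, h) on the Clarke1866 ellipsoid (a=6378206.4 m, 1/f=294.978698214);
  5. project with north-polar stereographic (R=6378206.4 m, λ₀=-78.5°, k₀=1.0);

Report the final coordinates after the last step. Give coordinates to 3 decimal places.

start: φ=37.225533°, λ=-101.993645°, h=0.000 m
→ ECEF (a=6378137.000, f=1/298.257222101): X=-1056656.5317, Y=-4973890.7961, Z=3837352.9874
→ Helmert 7p (PV): X=-1057123.4322, Y=-4973832.2613, Z=3837130.7968
→ Helmert 7p (PV): X=-1057809.5816, Y=-4974083.7369, Z=3837417.5396
→ geod (Bowring, a=6378206.400): φ=37.22572406°, λ=-102.00590097°, h=397.6941 m
→ stereo (R=6378206.4, λ₀=-78.5°): E=-2524188.6557, N=-5803601.8333

E=-2524188.656 m, N=-5803601.833 m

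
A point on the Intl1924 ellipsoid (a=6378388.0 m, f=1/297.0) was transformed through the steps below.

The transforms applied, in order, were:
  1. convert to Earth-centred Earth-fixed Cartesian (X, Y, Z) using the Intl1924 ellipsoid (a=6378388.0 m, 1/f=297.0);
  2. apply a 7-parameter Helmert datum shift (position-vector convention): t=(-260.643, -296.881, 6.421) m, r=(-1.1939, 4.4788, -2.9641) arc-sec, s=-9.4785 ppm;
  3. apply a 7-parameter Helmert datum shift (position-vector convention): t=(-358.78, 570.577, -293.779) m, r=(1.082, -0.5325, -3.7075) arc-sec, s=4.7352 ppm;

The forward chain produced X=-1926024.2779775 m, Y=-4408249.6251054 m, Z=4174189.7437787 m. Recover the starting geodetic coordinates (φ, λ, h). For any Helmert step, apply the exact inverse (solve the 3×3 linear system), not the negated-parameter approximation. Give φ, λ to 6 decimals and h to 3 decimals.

start: X=-1926024.2780, Y=-4408249.6251, Z=4174189.7438 m
→ Helmert⁻¹: X=-1925566.3566, Y=-4408812.0385, Z=4174491.8542
→ Helmert⁻¹: X=-1925351.2529, Y=-4408608.7746, Z=4174457.6768
→ geod (Bowring, a=6378388.000): φ=41.14103600°, λ=-113.59211400°, h=235.9950 m

φ=41.141036°, λ=-113.592114°, h=235.995 m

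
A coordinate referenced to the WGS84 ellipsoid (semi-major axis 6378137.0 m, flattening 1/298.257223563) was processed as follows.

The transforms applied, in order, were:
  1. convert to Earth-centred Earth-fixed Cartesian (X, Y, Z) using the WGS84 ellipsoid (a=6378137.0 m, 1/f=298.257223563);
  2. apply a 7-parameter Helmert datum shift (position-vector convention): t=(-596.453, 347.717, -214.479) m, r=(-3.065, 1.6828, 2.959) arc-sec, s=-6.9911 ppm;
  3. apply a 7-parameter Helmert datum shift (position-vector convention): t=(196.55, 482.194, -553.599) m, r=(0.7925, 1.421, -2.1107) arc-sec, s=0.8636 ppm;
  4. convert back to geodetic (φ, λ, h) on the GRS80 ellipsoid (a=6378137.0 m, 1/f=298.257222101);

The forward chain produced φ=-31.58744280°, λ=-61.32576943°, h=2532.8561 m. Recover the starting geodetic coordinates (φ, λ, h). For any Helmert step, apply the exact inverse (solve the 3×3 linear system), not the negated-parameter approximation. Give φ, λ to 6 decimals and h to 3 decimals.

start: φ=-31.587443°, λ=-61.325769°, h=2532.856 m
→ ECEF (a=6378137.000, f=1/298.257222101): X=2610421.7662, Y=-4773128.1257, Z=-3322876.6781
→ Helmert⁻¹: X=2610294.6979, Y=-4773592.2509, Z=-3322283.8863
→ Helmert⁻¹: X=2610868.0220, Y=-4773961.4323, Z=-3322142.2706
→ geod (Bowring, a=6378137.000): φ=-31.57734000°, λ=-61.32585700°, h=2953.4660 m

φ=-31.577340°, λ=-61.325857°, h=2953.466 m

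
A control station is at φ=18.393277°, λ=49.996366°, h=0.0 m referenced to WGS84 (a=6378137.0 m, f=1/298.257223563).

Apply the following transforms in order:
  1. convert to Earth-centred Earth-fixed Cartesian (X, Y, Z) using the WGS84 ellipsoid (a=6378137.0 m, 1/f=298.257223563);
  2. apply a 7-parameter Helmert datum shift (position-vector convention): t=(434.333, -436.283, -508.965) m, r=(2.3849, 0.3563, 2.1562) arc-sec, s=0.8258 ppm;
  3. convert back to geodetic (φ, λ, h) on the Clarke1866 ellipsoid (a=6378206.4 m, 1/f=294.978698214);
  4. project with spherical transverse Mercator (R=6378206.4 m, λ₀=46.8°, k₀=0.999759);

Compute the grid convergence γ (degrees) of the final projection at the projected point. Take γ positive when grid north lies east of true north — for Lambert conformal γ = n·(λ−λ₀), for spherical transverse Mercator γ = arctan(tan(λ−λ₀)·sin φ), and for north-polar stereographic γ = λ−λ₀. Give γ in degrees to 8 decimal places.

1.00768704

start: φ=18.393277°, λ=49.996366°, h=0.000 m
→ ECEF (a=6378137.000, f=1/298.257223563): X=3891933.0650, Y=4637627.8197, Z=1999736.4655
→ Helmert 7p (PV): X=3892325.5865, Y=4637212.9294, Z=1999276.0508
→ geod (Bowring, a=6378206.400): φ=18.39079989°, λ=49.99099647°, h=-253.1665 m
→ into tm (λ₀=46.8°): φ=18.39079989°, λ−λ₀=3.19099647°
convergence γ = 1.00768704°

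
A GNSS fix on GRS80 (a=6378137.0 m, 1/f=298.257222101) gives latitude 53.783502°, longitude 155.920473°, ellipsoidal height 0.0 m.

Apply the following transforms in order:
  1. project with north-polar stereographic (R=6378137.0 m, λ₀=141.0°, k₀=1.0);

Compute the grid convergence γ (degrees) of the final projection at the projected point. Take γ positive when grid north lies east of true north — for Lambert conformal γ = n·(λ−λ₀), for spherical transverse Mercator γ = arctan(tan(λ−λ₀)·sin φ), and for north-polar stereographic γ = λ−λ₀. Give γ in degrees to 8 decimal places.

14.92047300

start: φ=53.783502°, λ=155.920473°, h=0.000 m
→ into stereo (λ₀=141.0°): φ=53.78350200°, λ−λ₀=14.92047300°
convergence γ = 14.92047300°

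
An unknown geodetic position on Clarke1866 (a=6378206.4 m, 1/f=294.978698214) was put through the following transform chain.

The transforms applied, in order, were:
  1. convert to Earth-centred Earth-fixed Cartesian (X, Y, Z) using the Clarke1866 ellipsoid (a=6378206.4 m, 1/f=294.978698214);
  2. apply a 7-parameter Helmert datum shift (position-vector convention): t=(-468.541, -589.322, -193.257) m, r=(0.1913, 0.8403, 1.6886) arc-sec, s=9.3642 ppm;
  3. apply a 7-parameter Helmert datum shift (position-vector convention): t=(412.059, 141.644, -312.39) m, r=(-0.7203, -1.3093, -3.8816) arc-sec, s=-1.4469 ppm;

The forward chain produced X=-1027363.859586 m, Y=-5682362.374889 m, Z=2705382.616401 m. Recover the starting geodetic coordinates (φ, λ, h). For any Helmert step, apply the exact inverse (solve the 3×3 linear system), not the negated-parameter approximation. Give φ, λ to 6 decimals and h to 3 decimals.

start: X=-1027363.8596, Y=-5682362.3749, Z=2705382.6164 m
→ Helmert⁻¹: X=-1027653.2938, Y=-5682541.0284, Z=2705685.6004
→ Helmert⁻¹: X=-1027232.6726, Y=-5681887.5809, Z=2705854.6041
→ geod (Bowring, a=6378206.400): φ=25.25887600°, λ=-100.24785200°, h=2277.9170 m

φ=25.258876°, λ=-100.247852°, h=2277.917 m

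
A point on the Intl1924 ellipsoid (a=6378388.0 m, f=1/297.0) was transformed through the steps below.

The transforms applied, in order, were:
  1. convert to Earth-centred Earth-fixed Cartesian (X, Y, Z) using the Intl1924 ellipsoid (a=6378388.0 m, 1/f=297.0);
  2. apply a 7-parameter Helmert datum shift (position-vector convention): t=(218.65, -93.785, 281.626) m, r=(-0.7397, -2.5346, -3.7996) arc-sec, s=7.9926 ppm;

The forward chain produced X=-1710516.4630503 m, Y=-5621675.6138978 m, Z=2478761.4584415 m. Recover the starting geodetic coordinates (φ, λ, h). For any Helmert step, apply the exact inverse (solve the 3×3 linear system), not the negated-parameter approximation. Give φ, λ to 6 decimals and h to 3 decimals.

start: X=-1710516.4631, Y=-5621675.6139, Z=2478761.4584 m
→ Helmert⁻¹: X=-1710587.4294, Y=-5621577.2971, Z=2478460.8830
→ geod (Bowring, a=6378388.000): φ=23.00813200°, λ=-106.92445900°, h=2252.2140 m

φ=23.008132°, λ=-106.924459°, h=2252.214 m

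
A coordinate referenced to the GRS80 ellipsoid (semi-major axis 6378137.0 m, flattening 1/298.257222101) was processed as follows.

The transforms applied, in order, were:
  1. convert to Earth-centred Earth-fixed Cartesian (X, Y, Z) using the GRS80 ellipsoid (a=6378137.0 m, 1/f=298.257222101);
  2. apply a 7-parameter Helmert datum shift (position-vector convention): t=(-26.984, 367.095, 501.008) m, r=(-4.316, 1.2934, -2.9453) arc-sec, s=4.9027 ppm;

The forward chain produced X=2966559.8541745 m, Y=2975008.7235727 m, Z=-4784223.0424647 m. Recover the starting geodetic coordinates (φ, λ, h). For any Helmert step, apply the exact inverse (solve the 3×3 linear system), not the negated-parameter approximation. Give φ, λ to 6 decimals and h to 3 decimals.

start: X=2966559.8542, Y=2975008.7236, Z=-4784223.0425 m
→ Helmert⁻¹: X=2966559.8189, Y=2974769.5211, Z=-4784619.7447
→ geod (Bowring, a=6378137.000): φ=-48.90578200°, λ=45.07917100°, h=1249.4190 m

φ=-48.905782°, λ=45.079171°, h=1249.419 m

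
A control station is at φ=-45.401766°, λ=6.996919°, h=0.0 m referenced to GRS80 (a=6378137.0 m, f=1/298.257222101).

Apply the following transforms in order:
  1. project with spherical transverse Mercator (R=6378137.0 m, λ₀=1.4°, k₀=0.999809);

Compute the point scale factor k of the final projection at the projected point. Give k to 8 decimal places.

1.00216148

start: φ=-45.401766°, λ=6.996919°, h=0.000 m
→ into tm (λ₀=1.4°): φ=-45.40176600°, λ−λ₀=5.59691900°
scale k = 1.00216148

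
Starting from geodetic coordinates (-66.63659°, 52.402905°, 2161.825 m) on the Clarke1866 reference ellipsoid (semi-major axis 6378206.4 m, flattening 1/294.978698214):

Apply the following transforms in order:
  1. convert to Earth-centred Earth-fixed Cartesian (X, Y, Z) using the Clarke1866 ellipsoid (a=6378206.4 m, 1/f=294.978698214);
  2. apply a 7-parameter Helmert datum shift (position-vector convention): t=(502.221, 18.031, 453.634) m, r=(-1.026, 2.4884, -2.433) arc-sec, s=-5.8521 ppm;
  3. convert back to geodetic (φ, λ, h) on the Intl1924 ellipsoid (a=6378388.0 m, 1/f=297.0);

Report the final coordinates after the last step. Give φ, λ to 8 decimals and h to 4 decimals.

start: φ=-66.636590°, λ=52.402905°, h=2161.825 m
→ ECEF (a=6378206.400, f=1/294.978698214): X=1548113.8223, Y=2010477.6277, Z=-5834255.3686
→ Helmert 7p (PV): X=1548560.3134, Y=2010436.6120, Z=-5833796.2688
→ geod (Bowring, a=6378388.000): φ=-66.63202451°, λ=52.39435277°, h=1530.5039 m

φ=-66.63202451°, λ=52.39435277°, h=1530.5039 m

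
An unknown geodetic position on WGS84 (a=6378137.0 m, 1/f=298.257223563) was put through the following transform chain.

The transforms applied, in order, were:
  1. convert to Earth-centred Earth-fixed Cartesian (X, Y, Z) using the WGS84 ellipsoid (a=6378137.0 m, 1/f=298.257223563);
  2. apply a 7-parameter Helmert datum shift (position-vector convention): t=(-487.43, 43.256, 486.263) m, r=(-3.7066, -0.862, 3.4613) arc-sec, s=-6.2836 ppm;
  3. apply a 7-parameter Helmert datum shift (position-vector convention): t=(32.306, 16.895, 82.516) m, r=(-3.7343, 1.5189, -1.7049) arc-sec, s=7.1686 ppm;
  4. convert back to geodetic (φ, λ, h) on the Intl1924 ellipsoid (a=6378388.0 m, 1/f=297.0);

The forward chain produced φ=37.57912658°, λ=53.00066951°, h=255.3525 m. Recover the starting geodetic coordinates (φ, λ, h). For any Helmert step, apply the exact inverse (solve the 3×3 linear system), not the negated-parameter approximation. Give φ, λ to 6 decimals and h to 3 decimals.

φ=37.574793°, λ=52.994818°, h=299.593 m

start: φ=37.579127°, λ=53.000670°, h=255.352 m
→ ECEF (a=6378388.000, f=1/297.0): X=3046028.6603, Y=4042314.8358, Z=3868745.8880
→ Helmert⁻¹: X=3045912.6188, Y=4042224.0986, Z=3868731.2509
→ Helmert⁻¹: X=3046503.1871, Y=4042085.6050, Z=3868329.1997
→ geod (Bowring, a=6378137.000): φ=37.57479300°, λ=52.99481800°, h=299.5930 m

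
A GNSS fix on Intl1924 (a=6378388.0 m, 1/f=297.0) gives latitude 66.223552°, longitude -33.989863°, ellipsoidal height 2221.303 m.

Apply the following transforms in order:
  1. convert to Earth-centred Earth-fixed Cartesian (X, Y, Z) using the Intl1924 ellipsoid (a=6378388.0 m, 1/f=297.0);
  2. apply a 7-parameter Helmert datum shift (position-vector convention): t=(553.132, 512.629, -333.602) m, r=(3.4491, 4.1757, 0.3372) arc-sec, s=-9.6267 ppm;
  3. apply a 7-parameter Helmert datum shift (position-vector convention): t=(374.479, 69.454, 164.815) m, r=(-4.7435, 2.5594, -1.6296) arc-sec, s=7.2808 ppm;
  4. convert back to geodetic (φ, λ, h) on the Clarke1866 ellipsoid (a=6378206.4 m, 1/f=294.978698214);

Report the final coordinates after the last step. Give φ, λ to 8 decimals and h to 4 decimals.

φ=66.21892797°, λ=-33.96496085°, h=2534.7909 m

start: φ=66.223552°, λ=-33.989863°, h=2221.303 m
→ ECEF (a=6378388.000, f=1/297.0): X=2138951.9992, Y=-1442190.8022, Z=5816207.5065
→ Helmert 7p (PV): X=2139604.6421, Y=-1441758.0489, Z=5815750.4967
→ Helmert 7p (PV): X=2140055.4726, Y=-1441582.2496, Z=5815964.2624
→ geod (Bowring, a=6378206.400): φ=66.21892797°, λ=-33.96496085°, h=2534.7909 m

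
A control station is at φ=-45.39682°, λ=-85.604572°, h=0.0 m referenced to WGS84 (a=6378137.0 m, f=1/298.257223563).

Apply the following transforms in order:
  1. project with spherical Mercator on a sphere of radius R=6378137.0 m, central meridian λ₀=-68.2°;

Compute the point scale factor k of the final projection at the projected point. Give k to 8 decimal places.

start: φ=-45.396820°, λ=-85.604572°, h=0.000 m
→ into merc (λ₀=-68.2°): φ=-45.39682000°, λ−λ₀=-17.40457200°
scale k = 1.42411077

1.42411077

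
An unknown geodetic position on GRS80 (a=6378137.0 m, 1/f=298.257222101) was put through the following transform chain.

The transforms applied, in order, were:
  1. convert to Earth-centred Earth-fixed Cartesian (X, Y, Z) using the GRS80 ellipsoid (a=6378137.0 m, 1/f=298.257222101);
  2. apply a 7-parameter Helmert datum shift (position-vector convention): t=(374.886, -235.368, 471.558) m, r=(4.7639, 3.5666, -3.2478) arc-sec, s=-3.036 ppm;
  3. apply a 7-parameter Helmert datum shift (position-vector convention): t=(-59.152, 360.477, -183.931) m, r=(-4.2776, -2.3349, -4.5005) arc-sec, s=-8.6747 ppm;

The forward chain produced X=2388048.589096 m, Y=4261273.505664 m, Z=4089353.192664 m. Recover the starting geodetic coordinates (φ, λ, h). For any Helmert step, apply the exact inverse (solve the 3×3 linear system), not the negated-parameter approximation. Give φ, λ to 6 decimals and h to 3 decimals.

φ=40.123800°, λ=60.738384°, h=948.742 m

start: X=2388048.5891, Y=4261273.5057, Z=4089353.1927 m
→ Helmert⁻¹: X=2388081.7826, Y=4260917.2844, Z=4089633.9312
→ Helmert⁻¹: X=2387576.3418, Y=4261297.6259, Z=4089117.6533
→ geod (Bowring, a=6378137.000): φ=40.12380000°, λ=60.73838400°, h=948.7420 m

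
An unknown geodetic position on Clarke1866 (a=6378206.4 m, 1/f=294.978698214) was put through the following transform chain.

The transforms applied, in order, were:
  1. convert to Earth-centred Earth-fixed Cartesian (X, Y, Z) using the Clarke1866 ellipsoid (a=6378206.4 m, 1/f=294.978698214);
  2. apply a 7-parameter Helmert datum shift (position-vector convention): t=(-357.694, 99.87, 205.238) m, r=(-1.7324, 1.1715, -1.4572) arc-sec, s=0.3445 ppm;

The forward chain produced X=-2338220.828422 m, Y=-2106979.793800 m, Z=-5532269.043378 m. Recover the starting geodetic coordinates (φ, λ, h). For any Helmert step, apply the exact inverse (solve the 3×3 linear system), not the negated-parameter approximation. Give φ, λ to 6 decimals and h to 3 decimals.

φ=-60.532995°, λ=-137.971995°, h=3182.077 m

start: X=-2338220.8284, Y=-2106979.7938, Z=-5532269.0434 m
→ Helmert⁻¹: X=-2337816.0210, Y=-2107048.9869, Z=-5532503.3502
→ geod (Bowring, a=6378206.400): φ=-60.53299500°, λ=-137.97199500°, h=3182.0770 m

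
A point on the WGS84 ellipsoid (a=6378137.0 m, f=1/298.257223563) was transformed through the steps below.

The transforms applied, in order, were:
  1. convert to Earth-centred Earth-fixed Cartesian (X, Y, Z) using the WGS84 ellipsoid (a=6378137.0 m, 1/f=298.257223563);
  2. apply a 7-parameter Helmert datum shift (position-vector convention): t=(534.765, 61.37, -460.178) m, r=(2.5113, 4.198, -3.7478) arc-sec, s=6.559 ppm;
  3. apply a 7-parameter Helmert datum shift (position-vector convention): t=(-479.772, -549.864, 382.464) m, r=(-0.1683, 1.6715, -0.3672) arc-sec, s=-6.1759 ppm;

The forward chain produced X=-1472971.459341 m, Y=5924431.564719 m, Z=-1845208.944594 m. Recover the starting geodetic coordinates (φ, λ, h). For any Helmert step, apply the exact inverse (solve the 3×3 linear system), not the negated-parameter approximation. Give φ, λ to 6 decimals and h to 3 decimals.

start: X=-1472971.4593, Y=5924431.5647, Z=-1845208.9446 m
→ Helmert⁻¹: X=-1472496.3731, Y=5925016.9056, Z=-1845609.9050
→ Helmert⁻¹: X=-1473091.5753, Y=5924867.4422, Z=-1845239.7418
→ geod (Bowring, a=6378137.000): φ=-16.92367800°, λ=103.96226700°, h=1667.3890 m

φ=-16.923678°, λ=103.962267°, h=1667.389 m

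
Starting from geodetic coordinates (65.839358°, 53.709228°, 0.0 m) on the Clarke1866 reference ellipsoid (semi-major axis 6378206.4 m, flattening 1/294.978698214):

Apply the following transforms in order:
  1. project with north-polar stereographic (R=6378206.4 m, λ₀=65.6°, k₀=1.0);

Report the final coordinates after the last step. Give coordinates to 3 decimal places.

E=-562539.229 m, N=-2671572.380 m

start: φ=65.839358°, λ=53.709228°, h=0.000 m
→ stereo (R=6378206.4, λ₀=65.6°): E=-562539.2292, N=-2671572.3797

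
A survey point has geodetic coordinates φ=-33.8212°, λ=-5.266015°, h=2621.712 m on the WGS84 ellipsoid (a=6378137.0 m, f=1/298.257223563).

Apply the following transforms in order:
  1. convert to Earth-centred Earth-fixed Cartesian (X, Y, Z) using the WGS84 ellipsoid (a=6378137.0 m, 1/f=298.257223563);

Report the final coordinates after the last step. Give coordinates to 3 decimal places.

X=5284103.911 m, Y=-487030.433 m, Z=-3531446.540 m

start: φ=-33.821200°, λ=-5.266015°, h=2621.712 m
→ ECEF (a=6378137.000, f=1/298.257223563): X=5284103.9112, Y=-487030.4328, Z=-3531446.5402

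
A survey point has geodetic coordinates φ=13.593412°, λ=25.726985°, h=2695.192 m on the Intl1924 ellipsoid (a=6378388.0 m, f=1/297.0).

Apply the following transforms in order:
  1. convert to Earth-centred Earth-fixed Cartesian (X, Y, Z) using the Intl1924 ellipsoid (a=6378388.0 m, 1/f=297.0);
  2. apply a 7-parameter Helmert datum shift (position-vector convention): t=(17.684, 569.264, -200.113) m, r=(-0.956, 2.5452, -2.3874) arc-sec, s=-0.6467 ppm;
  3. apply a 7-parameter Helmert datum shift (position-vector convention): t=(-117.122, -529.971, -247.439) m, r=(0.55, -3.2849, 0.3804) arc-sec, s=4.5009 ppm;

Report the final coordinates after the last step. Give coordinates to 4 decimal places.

X=5588495.7739 m, Y=2692829.5185 m, Z=1489519.6738 m

start: φ=13.593412°, λ=25.726985°, h=2695.192 m
→ ECEF (a=6378388.000, f=1/297.0): X=5588552.8102, Y=2692831.2886, Z=1489946.7406
→ Helmert 7p (PV): X=5588616.4332, Y=2693341.0325, Z=1489664.2235
→ Helmert 7p (PV): X=5588495.7739, Y=2692829.5185, Z=1489519.6738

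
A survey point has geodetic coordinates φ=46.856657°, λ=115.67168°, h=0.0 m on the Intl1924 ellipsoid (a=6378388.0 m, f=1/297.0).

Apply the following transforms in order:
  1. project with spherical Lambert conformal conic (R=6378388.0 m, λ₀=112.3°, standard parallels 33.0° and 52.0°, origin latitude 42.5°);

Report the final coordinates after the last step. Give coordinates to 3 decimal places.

E=253744.589 m, N=483793.841 m

start: φ=46.856657°, λ=115.671680°, h=0.000 m
→ lcc (R=6378388.0, λ₀=112.3°): E=253744.5893, N=483793.8413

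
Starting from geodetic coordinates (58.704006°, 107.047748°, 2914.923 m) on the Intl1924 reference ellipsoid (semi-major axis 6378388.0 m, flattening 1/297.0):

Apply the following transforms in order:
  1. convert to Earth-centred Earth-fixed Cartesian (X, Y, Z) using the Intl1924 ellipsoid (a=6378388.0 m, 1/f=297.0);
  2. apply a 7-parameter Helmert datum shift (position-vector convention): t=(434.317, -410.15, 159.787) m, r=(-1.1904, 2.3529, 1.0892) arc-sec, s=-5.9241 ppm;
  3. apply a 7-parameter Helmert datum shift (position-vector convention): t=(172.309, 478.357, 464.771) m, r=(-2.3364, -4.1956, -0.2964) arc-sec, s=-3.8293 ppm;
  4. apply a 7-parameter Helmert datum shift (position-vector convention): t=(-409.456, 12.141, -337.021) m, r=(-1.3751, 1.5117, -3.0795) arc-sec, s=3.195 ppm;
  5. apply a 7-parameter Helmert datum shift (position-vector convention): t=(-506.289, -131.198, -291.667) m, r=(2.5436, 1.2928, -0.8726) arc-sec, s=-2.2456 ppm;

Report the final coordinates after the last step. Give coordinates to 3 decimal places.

X=-974422.592 m, Y=3176978.156 m, Z=5429404.097 m

start: φ=58.704006°, λ=107.047748°, h=2914.923 m
→ ECEF (a=6378388.000, f=1/297.0): X=-974196.0325, Y=3176979.9830, Z=5429487.7973
→ Helmert 7p (PV): X=-973710.7857, Y=3176577.2026, Z=5429608.1973
→ Helmert 7p (PV): X=-973640.6258, Y=3177106.2967, Z=5429996.3891
→ Helmert 7p (PV): X=-973965.9626, Y=3177179.3250, Z=5429662.6719
→ Helmert 7p (PV): X=-974422.5922, Y=3176978.1557, Z=5429404.0966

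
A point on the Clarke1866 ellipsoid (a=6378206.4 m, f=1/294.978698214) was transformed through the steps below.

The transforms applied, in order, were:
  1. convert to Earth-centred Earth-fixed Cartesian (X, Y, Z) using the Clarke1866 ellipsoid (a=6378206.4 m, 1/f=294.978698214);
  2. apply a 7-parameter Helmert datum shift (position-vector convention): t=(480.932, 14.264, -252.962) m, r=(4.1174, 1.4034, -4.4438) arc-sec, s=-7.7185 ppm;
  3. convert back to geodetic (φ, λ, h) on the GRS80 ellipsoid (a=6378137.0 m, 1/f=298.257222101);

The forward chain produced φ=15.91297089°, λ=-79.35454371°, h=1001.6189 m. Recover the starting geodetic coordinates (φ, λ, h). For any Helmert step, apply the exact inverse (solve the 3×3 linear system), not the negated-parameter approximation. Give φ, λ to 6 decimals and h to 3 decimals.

φ=15.917687°, λ=-79.357796°, h=996.937 m

start: φ=15.912971°, λ=-79.354544°, h=1001.619 m
→ ECEF (a=6378137.000, f=1/298.257222101): X=1133552.4827, Y=-6030619.2465, Z=1737743.1928
→ Helmert⁻¹: X=1133198.3949, Y=-6030620.9482, Z=1738137.6613
→ geod (Bowring, a=6378206.400): φ=15.91768700°, λ=-79.35779600°, h=996.9370 m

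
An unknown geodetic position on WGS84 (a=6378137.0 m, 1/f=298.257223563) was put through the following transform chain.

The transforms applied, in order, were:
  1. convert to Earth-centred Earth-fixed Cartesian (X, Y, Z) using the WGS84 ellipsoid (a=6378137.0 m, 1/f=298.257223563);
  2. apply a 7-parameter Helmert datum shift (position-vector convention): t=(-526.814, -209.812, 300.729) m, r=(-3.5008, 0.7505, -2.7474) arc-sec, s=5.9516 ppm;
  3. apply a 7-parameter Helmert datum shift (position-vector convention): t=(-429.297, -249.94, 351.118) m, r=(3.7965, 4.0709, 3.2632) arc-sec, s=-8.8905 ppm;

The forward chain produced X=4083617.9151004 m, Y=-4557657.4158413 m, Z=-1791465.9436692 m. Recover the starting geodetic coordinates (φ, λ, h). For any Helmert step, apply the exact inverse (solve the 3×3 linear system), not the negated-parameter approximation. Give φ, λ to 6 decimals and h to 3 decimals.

start: X=4083617.9151, Y=-4557657.4158, Z=-1791465.9437 m
→ Helmert⁻¹: X=4084046.7801, Y=-4557545.5826, Z=-1791668.5021
→ Helmert⁻¹: X=4084616.5060, Y=-4557223.8264, Z=-1792021.0509
→ geod (Bowring, a=6378137.000): φ=-16.42526100°, λ=-48.13028900°, h=370.8190 m

φ=-16.425261°, λ=-48.130289°, h=370.819 m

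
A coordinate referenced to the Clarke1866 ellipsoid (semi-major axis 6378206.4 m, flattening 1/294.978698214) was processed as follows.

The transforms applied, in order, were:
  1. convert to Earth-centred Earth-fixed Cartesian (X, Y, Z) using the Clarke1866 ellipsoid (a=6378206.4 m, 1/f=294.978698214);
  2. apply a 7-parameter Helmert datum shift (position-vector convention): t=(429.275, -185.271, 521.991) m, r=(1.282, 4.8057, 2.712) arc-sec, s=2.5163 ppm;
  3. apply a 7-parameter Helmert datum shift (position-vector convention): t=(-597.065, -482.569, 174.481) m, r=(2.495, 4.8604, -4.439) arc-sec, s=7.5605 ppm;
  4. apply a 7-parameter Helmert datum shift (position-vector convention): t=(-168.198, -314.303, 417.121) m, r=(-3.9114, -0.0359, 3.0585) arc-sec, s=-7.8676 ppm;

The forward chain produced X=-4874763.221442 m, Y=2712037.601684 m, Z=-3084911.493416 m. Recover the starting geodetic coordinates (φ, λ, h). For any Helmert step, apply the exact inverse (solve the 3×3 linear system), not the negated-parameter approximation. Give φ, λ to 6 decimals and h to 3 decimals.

start: X=-4874763.2214, Y=2712037.6017, Z=-3084911.4934 m
→ Helmert⁻¹: X=-4874593.6910, Y=2712504.0317, Z=-3085300.6031
→ Helmert⁻¹: X=-4873945.4501, Y=2712823.8740, Z=-3085599.4202
→ Helmert⁻¹: X=-4874254.8827, Y=2713047.2237, Z=-3086244.0718
→ geod (Bowring, a=6378206.400): φ=-29.11842100°, λ=150.89935600°, h=2136.5890 m

φ=-29.118421°, λ=150.899356°, h=2136.589 m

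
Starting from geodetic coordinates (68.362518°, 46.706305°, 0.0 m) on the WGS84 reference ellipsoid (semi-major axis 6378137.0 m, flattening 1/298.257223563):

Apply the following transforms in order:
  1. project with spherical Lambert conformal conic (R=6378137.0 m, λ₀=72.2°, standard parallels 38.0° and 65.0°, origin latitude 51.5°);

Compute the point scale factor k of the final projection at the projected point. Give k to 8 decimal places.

1.01922925

start: φ=68.362518°, λ=46.706305°, h=0.000 m
→ into lcc (λ₀=72.2°): φ=68.36251800°, λ−λ₀=-25.49369500°
scale k = 1.01922925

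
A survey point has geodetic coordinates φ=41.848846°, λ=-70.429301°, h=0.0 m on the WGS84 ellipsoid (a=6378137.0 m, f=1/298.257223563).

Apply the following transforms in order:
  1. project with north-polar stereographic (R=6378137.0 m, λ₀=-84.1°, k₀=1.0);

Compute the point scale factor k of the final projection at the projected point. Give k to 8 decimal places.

start: φ=41.848846°, λ=-70.429301°, h=0.000 m
→ into stereo (λ₀=-84.1°): φ=41.84884600°, λ−λ₀=13.67069900°
scale k = 1.19963932

1.19963932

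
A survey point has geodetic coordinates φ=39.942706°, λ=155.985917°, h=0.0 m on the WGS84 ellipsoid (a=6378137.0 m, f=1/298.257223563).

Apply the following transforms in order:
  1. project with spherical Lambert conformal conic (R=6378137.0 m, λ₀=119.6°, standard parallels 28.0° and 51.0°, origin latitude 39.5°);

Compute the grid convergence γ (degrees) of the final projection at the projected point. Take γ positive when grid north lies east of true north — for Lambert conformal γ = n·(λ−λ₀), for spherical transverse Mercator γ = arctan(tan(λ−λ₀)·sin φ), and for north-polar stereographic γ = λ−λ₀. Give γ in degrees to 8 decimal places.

start: φ=39.942706°, λ=155.985917°, h=0.000 m
→ into lcc (λ₀=119.6°): φ=39.94270600°, λ−λ₀=36.38591700°
convergence γ = 23.30332390°

23.30332390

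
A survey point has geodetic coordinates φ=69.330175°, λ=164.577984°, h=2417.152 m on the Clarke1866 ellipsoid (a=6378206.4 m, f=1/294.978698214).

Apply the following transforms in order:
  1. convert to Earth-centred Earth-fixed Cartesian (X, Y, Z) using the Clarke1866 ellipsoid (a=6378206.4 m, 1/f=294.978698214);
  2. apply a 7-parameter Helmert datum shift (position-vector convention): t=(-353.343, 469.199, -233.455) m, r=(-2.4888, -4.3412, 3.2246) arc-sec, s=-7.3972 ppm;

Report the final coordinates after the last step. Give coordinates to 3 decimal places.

start: φ=69.330175°, λ=164.577984°, h=2417.152 m
→ ECEF (a=6378206.400, f=1/294.978698214): X=-2177608.8354, Y=600713.7354, Z=5947149.0811
→ Helmert 7p (PV): X=-2178080.6284, Y=601216.2059, Z=5946818.5544

X=-2178080.628 m, Y=601216.206 m, Z=5946818.554 m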